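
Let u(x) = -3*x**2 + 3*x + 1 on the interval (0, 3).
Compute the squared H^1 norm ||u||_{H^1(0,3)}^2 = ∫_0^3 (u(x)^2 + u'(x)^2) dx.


||u||_{H^1}^2 = 3189/10

The H^1 norm (squared) on an interval (0, L) is
  ||u||_{H^1}^2 = ∫_0^L u(x)^2 dx + ∫_0^L u'(x)^2 dx.
Compute u'(x) = 3 - 6*x.
Then u(x)^2 = 9*x**4 - 18*x**3 + 3*x**2 + 6*x + 1 and u'(x)^2 = 36*x**2 - 36*x + 9.
Integrate each monomial from 0 to 3 using ∫_0^3 c·x^n dx = c·3^(n+1)/(n+1):
  ∫_0^3 u(x)^2 dx = ∫_0^3 (9*x^4 - 18*x^3 + 3*x^2 + 6*x + 1) dx. Term by term:
    ∫_0^3 9*x^4 dx = 2187/5;  ∫_0^3 -18*x^3 dx = -729/2;  ∫_0^3 3*x^2 dx = 27;
    ∫_0^3 6*x dx = 27;  ∫_0^3 1 dx = 3.
  Sum: 2187/5 − 729/2 + 27 + 27 + 3 = 1299/10.
  ∫_0^3 u'(x)^2 dx = ∫_0^3 (36*x^2 - 36*x + 9) dx. Term by term:
    ∫_0^3 36*x^2 dx = 324;  ∫_0^3 -36*x dx = -162;  ∫_0^3 9 dx = 27.
  Sum: 324 − 162 + 27 = 189.
Adding: ||u||_{H^1}^2 = 1299/10 + 189 = 3189/10.


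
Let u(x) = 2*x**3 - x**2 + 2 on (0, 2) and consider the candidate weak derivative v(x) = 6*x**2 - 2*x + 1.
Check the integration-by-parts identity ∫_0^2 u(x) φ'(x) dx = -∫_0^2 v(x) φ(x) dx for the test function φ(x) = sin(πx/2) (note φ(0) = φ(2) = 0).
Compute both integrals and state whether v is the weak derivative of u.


LHS = -40/π + 192/π^3, RHS = -44/π + 192/π^3. No, v is not the weak derivative of u.

u(x) = 2*x**3 - x**2 + 2, classical derivative u'(x) = 6*x**2 - 2*x.
φ(x) = sin(πx/2), so φ'(x) = π*cos(π*x/2)/2.
Note φ(0) = φ(2) = 0, so the boundary term u·φ vanishes.
LHS = ∫_0^2 u(x) φ'(x) dx = ∫_0^2 (π*x^3*cos(π*x/2) - π*x^2*cos(π*x/2)/2 + π*cos(π*x/2)) dx. Term by term:
  ∫_0^2 π*cos(π*x/2) dx = 0;  ∫_0^2 π*x^3*cos(π*x/2) dx = -48/π + 192/π^3;  ∫_0^2 -π*x^2*cos(π*x/2)/2 dx = 8/π.
Sum: 0 + -48/π + 192/π^3 + 8/π = -40/π + 192/π^3.
So LHS = -40/π + 192/π^3.
∫_0^2 v(x) φ(x) dx = ∫_0^2 (6*x^2*sin(π*x/2) - 2*x*sin(π*x/2) + sin(π*x/2)) dx. Term by term:
  ∫_0^2 -2*x*sin(π*x/2) dx = -8/π;  ∫_0^2 6*x^2*sin(π*x/2) dx = -192/π^3 + 48/π;  ∫_0^2 sin(π*x/2) dx = 4/π.
Sum: -8/π + -192/π^3 + 48/π + 4/π = -192/π^3 + 44/π.
So RHS = -∫_0^2 v(x) φ(x) dx = -44/π + 192/π^3.
LHS − RHS = 4/π ≠ 0, so the identity fails.
(For a valid weak derivative the identity must hold for EVERY test function, in particular this one. The failure shows v is NOT the weak derivative of u.)
Correct weak derivative would be u'(x) = 6*x**2 - 2*x.


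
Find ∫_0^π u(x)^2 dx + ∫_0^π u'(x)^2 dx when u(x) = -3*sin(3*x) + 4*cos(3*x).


||u||_{H^1(0,π)}^2 = 125*π

u'(x) = -12*sin(3*x) - 9*cos(3*x).
Expand u² and (u')² and integrate term by term on (0, π), using: for integers n ≥ 1, ∫_0^π sin²(nx) dx = ∫_0^π cos²(nx) dx = π/2; for n ≠ n', ∫_0^π sin(nx)sin(n'x) dx = ∫_0^π cos(nx)cos(n'x) dx = 0; and by product-to-sum, ∫_0^π sin(nx)cos(n'x) dx = ½∫_0^π [sin((n+n')x) + sin((n−n')x)] dx, which is 0 when n+n' is even and 2n/(n²−n'²) when n+n' is odd (it need not vanish on (0, π)).
  u² squared terms: (-3)²·∫sin(3x)² dx = 9·π/2 = 9*π/2;  (4)²·∫cos(3x)² dx = 16·π/2 = 8*π.
  u² cross terms: 2·(-3)·(4)·∫sin(3x)·cos(3x) dx = -24·(0) = 0.
  So ∫_0^π u² dx = 9*π/2 + 8*π + 0 = 25*π/2.
  (u')² squared terms: (-12)²·∫sin(3x)² dx = 144·π/2 = 72*π;  (-9)²·∫cos(3x)² dx = 81·π/2 = 81*π/2.
  (u')² cross terms: 2·(-12)·(-9)·∫sin(3x)·cos(3x) dx = 216·(0) = 0.
  So ∫_0^π (u')² dx = 72*π + 81*π/2 + 0 = 225*π/2.
||u||_{H^1}^2 = (25*π/2) + (225*π/2) = 125*π.


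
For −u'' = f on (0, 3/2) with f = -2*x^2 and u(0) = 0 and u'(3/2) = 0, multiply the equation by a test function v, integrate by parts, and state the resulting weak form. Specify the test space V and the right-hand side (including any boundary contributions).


V = {v ∈ H^1(0, 3/2) : v(0) = 0} (test functions vanish at x = 0 where u is specified); weak form: ∫_0^3/2 u'v' dx = ∫_0^3/2 (-2*x^2) v dx for all v ∈ V.

Multiply both sides by a test function v and integrate from 0 to 3/2:
  ∫_0^3/2 −u''(x) v(x) dx = ∫_0^3/2 f(x) v(x) dx.
Integrate the LHS by parts once:
  ∫_0^3/2 −u'' v dx = −[u'(x) v(x)]_0^3/2 + ∫_0^3/2 u'(x) v'(x) dx.
Thus ∫_0^3/2 u'(x) v'(x) dx = ∫_0^3/2 f(x) v(x) dx + [u'(x) v(x)]_0^3/2.
Choose V so that boundary terms are either known or forced to vanish.
Mixed BC: u(0) = 0 (Dirichlet) and u'(3/2) = 0 (Neumann). Define V = {v ∈ H^1(0, 3/2) : v(0) = 0}. Then [u' v]_0^3/2 = u'(3/2)·v(3/2) − u'(0)·0 = 0.
Weak formulation: find u (satisfying any essential BC) such that ∫_0^3/2 u'(x) v'(x) dx = ∫_0^3/2 f v dx for all v ∈ V (Dirichlet at 0 absorbed into V; the Neumann datum at x = 3/2 is zero, so no boundary term remains).
Substituting f(x) = -2*x^2, the right-hand side is ∫_0^3/2 (-2*x^2) v dx.


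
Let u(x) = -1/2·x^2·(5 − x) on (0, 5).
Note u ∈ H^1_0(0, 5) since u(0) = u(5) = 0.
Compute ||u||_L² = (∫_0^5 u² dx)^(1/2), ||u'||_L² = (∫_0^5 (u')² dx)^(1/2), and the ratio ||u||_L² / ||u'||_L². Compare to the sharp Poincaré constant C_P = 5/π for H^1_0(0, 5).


||u||_L² / ||u'||_L² = 5*sqrt(14)/14 < C_P = 5/π.

u(x) = -1/2·x^2·(5 − x), so u'(x) = x*(3*x - 10)/2.
u(x) = -1/2·x^2·(5 − x) vanishes at x = 0 and x = 5, so u ∈ H^1_0(0, 5). Differentiate via the product rule and integrate the resulting polynomials term by term.
  ∫_0^5 u² dx = ∫_0^5 (x^6/4 - 5*x^5/2 + 25*x^4/4) dx. Term by term:
    ∫_0^5 x^6/4 dx = 78125/28;  ∫_0^5 -5*x^5/2 dx = -78125/12;  ∫_0^5 25*x^4/4 dx = 15625/4.
  Sum: 78125/28 − 78125/12 + 15625/4 = 15625/84.
  ∫_0^5 (u')² dx = ∫_0^5 (9*x^4/4 - 15*x^3 + 25*x^2) dx. Term by term:
    ∫_0^5 9*x^4/4 dx = 5625/4;  ∫_0^5 -15*x^3 dx = -9375/4;  ∫_0^5 25*x^2 dx = 3125/3.
  Sum: 5625/4 − 9375/4 + 3125/3 = 625/6.
∫_0^5 u² dx = 15625/84, so ||u||_L² = 125*sqrt(21)/42.
∫_0^5 (u')² dx = 625/6, so ||u'||_L² = 25*sqrt(6)/6.
Ratio ||u||_L² / ||u'||_L² = 5*sqrt(14)/14.
Sharp Poincaré constant on H^1_0(0, 5) is C_P = L/π = 5/π, achieved by sin(π/5·x).
A polynomial bump cannot attain the sharp Poincaré constant (only the first sine eigenfunction does), so the ratio is strictly less than C_P, consistent with ||u||_L² ≤ C_P ||u'||_L².


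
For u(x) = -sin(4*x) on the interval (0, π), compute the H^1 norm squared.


||u||_{H^1(0,π)}^2 = 17*π/2

u'(x) = -4*cos(4*x).
Expand u² and (u')² and integrate term by term on (0, π), using: for integers n ≥ 1, ∫_0^π sin²(nx) dx = ∫_0^π cos²(nx) dx = π/2; for n ≠ n', ∫_0^π sin(nx)sin(n'x) dx = ∫_0^π cos(nx)cos(n'x) dx = 0; and by product-to-sum, ∫_0^π sin(nx)cos(n'x) dx = ½∫_0^π [sin((n+n')x) + sin((n−n')x)] dx, which is 0 when n+n' is even and 2n/(n²−n'²) when n+n' is odd (it need not vanish on (0, π)).
  u² squared terms: (-1)²·∫sin(4x)² dx = 1·π/2 = π/2.
  So ∫_0^π u² dx = π/2.
  (u')² squared terms: (-4)²·∫cos(4x)² dx = 16·π/2 = 8*π.
  So ∫_0^π (u')² dx = 8*π.
||u||_{H^1}^2 = (π/2) + (8*π) = 17*π/2.


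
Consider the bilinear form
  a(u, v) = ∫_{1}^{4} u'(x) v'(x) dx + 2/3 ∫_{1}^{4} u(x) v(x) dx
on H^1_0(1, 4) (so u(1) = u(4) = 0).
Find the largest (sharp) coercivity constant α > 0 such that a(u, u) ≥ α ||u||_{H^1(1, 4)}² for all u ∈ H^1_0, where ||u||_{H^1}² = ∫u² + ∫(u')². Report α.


α = (6 + π^2)/(9 + π^2)

Coercivity of a(·,·) on H^1_0(1, 4) means a(u, u) ≥ α ||u||_{H^1}² for every u ∈ H^1_0.
The interval has length L = 3, and Poincaré/coercivity depend only on L. Here a(u, u) = ∫(u')² + (2/3)·∫u².
Here 0 < c = 2/3 < 1. The condition a(u,u) ≥ α||u||_{H^1}² reads (1−α)∫(u')² ≥ (α−c)∫u². Any admissible α is ≤ 1 (rapidly oscillating u have ∫u²/∫(u')² → 0), and α = 1 would force 0 ≥ (1−c)∫u², impossible since c < 1; so 1−α > 0. By the sharp Poincaré inequality on H^1_0 of an interval of length L, ∫(u')² ≥ (π/L)²∫u² with equality for the first sine mode sin(π(x−x₀)/L) (x₀ the left endpoint), so the inequality holds for all u iff (1−α)(π/L)² ≥ α − c, i.e. α ≤ ((π/L)² + c)/((π/L)² + 1) = (1 + c(L/π)²)/(1 + (L/π)²). With (π/L)² = π^2/9 and c = 2/3, the largest admissible constant is α = ((π/L)² + c)/((π/L)² + 1).
Simplifying, α = (6 + π^2)/(9 + π^2).


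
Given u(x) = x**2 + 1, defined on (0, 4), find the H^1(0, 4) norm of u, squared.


||u||_{H^1}^2 = 1684/5

The H^1 norm (squared) on an interval (0, L) is
  ||u||_{H^1}^2 = ∫_0^L u(x)^2 dx + ∫_0^L u'(x)^2 dx.
Compute u'(x) = 2*x.
Then u(x)^2 = x**4 + 2*x**2 + 1 and u'(x)^2 = 4*x**2.
Integrate each monomial from 0 to 4 using ∫_0^4 c·x^n dx = c·4^(n+1)/(n+1):
  ∫_0^4 u(x)^2 dx = ∫_0^4 (x^4 + 2*x^2 + 1) dx. Term by term:
    ∫_0^4 x^4 dx = 1024/5;  ∫_0^4 2*x^2 dx = 128/3;  ∫_0^4 1 dx = 4.
  Sum: 1024/5 + 128/3 + 4 = 3772/15.
  ∫_0^4 u'(x)^2 dx = ∫_0^4 (4*x^2) dx. Term by term:
    ∫_0^4 4*x^2 dx = 256/3.
Adding: ||u||_{H^1}^2 = 3772/15 + 256/3 = 1684/5.


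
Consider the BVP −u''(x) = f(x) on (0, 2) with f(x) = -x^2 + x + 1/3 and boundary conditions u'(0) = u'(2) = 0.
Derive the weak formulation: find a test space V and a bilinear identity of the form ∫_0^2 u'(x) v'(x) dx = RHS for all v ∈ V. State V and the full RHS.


V = H^1(0, 2) (no boundary constraint on v; u is determined up to an additive constant); weak form: ∫_0^2 u'v' dx = ∫_0^2 (-x^2 + x + 1/3) v dx for all v ∈ V.

Multiply both sides by a test function v and integrate from 0 to 2:
  ∫_0^2 −u''(x) v(x) dx = ∫_0^2 f(x) v(x) dx.
Integrate the LHS by parts once:
  ∫_0^2 −u'' v dx = −[u'(x) v(x)]_0^2 + ∫_0^2 u'(x) v'(x) dx.
Thus ∫_0^2 u'(x) v'(x) dx = ∫_0^2 f(x) v(x) dx + [u'(x) v(x)]_0^2.
Choose V so that boundary terms are either known or forced to vanish.
u has homogeneous Neumann: u'(0) = u'(2) = 0. So [u' v]_0^2 = 0·v(2) − 0·v(0) = 0 for any v; take V = H^1(0, 2).
Weak formulation: find u (satisfying any essential BC) such that ∫_0^2 u'(x) v'(x) dx = ∫_0^2 f v dx for all v ∈ V (homogeneous Neumann, so boundary terms vanish).
Substituting f(x) = -x^2 + x + 1/3, the right-hand side is ∫_0^2 (-x^2 + x + 1/3) v dx.
Compatibility check (pure Neumann): taking v ≡ 1 ∈ V gives 0 = ∫_0^2 f dx + (0) − (0), i.e. ∫_0^2 f dx must equal u'(0) − u'(2) = 0. Indeed ∫_0^2 (-x^2 + x + 1/3) dx = 0, so the data are compatible. The solution is then unique only up to an additive constant (fix it e.g. by requiring ∫_0^2 u dx = 0).


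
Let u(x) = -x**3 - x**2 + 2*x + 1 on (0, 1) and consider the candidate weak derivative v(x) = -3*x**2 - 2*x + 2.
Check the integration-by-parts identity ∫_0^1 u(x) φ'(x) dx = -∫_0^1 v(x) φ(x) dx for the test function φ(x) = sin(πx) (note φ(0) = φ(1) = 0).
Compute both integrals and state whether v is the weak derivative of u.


LHS = (-12 + π^2)/π^3, RHS = (-12 + π^2)/π^3. Yes, v = u' weakly.

u(x) = -x**3 - x**2 + 2*x + 1, classical derivative u'(x) = -3*x**2 - 2*x + 2.
φ(x) = sin(πx), so φ'(x) = π*cos(π*x).
Note φ(0) = φ(1) = 0, so the boundary term u·φ vanishes.
LHS = ∫_0^1 u(x) φ'(x) dx = ∫_0^1 (-π*x^3*cos(π*x) - π*x^2*cos(π*x) + 2*π*x*cos(π*x) + π*cos(π*x)) dx. Term by term:
  ∫_0^1 π*cos(π*x) dx = 0;  ∫_0^1 -π*x^2*cos(π*x) dx = 2/π;  ∫_0^1 -π*x^3*cos(π*x) dx = -12/π^3 + 3/π;
  ∫_0^1 2*π*x*cos(π*x) dx = -4/π.
Sum: 0 + 2/π + -12/π^3 + 3/π − 4/π = (-12 + π^2)/π^3.
So LHS = (-12 + π^2)/π^3.
∫_0^1 v(x) φ(x) dx = ∫_0^1 (-3*x^2*sin(π*x) - 2*x*sin(π*x) + 2*sin(π*x)) dx. Term by term:
  ∫_0^1 2*sin(π*x) dx = 4/π;  ∫_0^1 -3*x^2*sin(π*x) dx = -3/π + 12/π^3;  ∫_0^1 -2*x*sin(π*x) dx = -2/π.
Sum: 4/π + -3/π + 12/π^3 − 2/π = (12 - π^2)/π^3.
So RHS = -∫_0^1 v(x) φ(x) dx = (-12 + π^2)/π^3.
LHS = RHS, so the identity holds for this test φ.
Moreover u is smooth here and v(x) = u'(x) = -3*x**2 - 2*x + 2 pointwise, so the identity holds for every test function. Hence v is the weak derivative of u.


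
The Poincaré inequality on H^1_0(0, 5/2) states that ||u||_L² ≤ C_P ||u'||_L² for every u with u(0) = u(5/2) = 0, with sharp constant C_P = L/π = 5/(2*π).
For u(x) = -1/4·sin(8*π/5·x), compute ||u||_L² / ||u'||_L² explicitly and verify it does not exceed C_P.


||u||_L² / ||u'||_L² = 5/(8*π) < C_P = 5/(2*π).

u(x) = -1/4·sin(8*π/5·x), so u'(x) = -2*π*cos(8*π*x/5)/5.
Writing u(x) = A·sin(kπx/L) with A = -1/4 and k = 4, use ∫_0^L sin²(kπx/L) dx = L/2 and ∫_0^L cos²(kπx/L) dx = L/2.
u² = 1/16·sin²(8*π/5·x) and (u')² = 4*π^2/25·cos²(8*π/5·x), and each of sin², cos² integrates to L/2 = 5/4 over (0, 5/2).
∫_0^5/2 u² dx = 5/64, so ||u||_L² = sqrt(5)/8.
∫_0^5/2 (u')² dx = π^2/5, so ||u'||_L² = sqrt(5)*π/5.
Ratio ||u||_L² / ||u'||_L² = 5/(8*π).
Sharp Poincaré constant on H^1_0(0, 5/2) is C_P = L/π = 5/(2*π), achieved by sin(2*π/5·x).
This is the k = 4 harmonic; the ratio L/(kπ) is strictly less than C_P = L/π, consistent with the sharp inequality ||u||_L² ≤ C_P ||u'||_L².


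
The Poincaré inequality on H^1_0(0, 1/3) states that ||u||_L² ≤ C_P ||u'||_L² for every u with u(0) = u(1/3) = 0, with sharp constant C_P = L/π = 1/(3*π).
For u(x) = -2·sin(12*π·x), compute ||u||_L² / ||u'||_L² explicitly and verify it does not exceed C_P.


||u||_L² / ||u'||_L² = 1/(12*π) < C_P = 1/(3*π).

u(x) = -2·sin(12*π·x), so u'(x) = -24*π*cos(12*π*x).
Writing u(x) = A·sin(kπx/L) with A = -2 and k = 4, use ∫_0^L sin²(kπx/L) dx = L/2 and ∫_0^L cos²(kπx/L) dx = L/2.
u² = 4·sin²(12*π·x) and (u')² = 576*π^2·cos²(12*π·x), and each of sin², cos² integrates to L/2 = 1/6 over (0, 1/3).
∫_0^1/3 u² dx = 2/3, so ||u||_L² = sqrt(6)/3.
∫_0^1/3 (u')² dx = 96*π^2, so ||u'||_L² = 4*sqrt(6)*π.
Ratio ||u||_L² / ||u'||_L² = 1/(12*π).
Sharp Poincaré constant on H^1_0(0, 1/3) is C_P = L/π = 1/(3*π), achieved by sin(3*π·x).
This is the k = 4 harmonic; the ratio L/(kπ) is strictly less than C_P = L/π, consistent with the sharp inequality ||u||_L² ≤ C_P ||u'||_L².


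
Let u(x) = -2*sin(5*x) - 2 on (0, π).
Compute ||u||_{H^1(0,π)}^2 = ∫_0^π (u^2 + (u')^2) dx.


||u||_{H^1(0,π)}^2 = 16/5 + 56*π

u'(x) = -10*cos(5*x).
Expand u² and (u')² and integrate term by term on (0, π), using: for integers n ≥ 1, ∫_0^π sin²(nx) dx = ∫_0^π cos²(nx) dx = π/2; for n ≠ n', ∫_0^π sin(nx)sin(n'x) dx = ∫_0^π cos(nx)cos(n'x) dx = 0; and by product-to-sum, ∫_0^π sin(nx)cos(n'x) dx = ½∫_0^π [sin((n+n')x) + sin((n−n')x)] dx, which is 0 when n+n' is even and 2n/(n²−n'²) when n+n' is odd (it need not vanish on (0, π)). For the constant mode: ∫_0^π 1 dx = π, ∫_0^π cos(nx) dx = 0, ∫_0^π sin(nx) dx = (1−(−1)^n)/n.
  u² squared terms: (-2)²·∫1 dx = 4·π = 4*π;  (-2)²·∫sin(5x)² dx = 4·π/2 = 2*π.
  u² cross terms: 2·(-2)·(-2)·∫1·sin(5x) dx = 8·(2/5) = 16/5.
  So ∫_0^π u² dx = 4*π + 2*π + 16/5 = 16/5 + 6*π.
  (u')² squared terms: (-10)²·∫cos(5x)² dx = 100·π/2 = 50*π.
  So ∫_0^π (u')² dx = 50*π.
||u||_{H^1}^2 = (16/5 + 6*π) + (50*π) = 16/5 + 56*π.


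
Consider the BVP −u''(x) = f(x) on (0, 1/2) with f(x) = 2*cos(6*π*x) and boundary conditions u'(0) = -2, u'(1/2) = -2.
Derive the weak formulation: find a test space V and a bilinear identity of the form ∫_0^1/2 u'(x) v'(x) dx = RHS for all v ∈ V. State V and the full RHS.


V = H^1(0, 1/2) (v unrestricted at boundary; u is determined up to an additive constant); weak form: ∫_0^1/2 u'v' dx = ∫_0^1/2 (2*cos(6*π*x)) v dx − 2·v(1/2) + 2·v(0) for all v ∈ V.

Multiply both sides by a test function v and integrate from 0 to 1/2:
  ∫_0^1/2 −u''(x) v(x) dx = ∫_0^1/2 f(x) v(x) dx.
Integrate the LHS by parts once:
  ∫_0^1/2 −u'' v dx = −[u'(x) v(x)]_0^1/2 + ∫_0^1/2 u'(x) v'(x) dx.
Thus ∫_0^1/2 u'(x) v'(x) dx = ∫_0^1/2 f(x) v(x) dx + [u'(x) v(x)]_0^1/2.
Choose V so that boundary terms are either known or forced to vanish.
u has inhomogeneous Neumann u'(0) = -2, u'(1/2) = -2. [u' v]_0^1/2 = (-2)·v(1/2) − (-2)·v(0) = − 2·v(1/2) + 2·v(0). Take V = H^1(0, 1/2); boundary term becomes part of RHS.
Weak formulation: find u (satisfying any essential BC) such that ∫_0^1/2 u'(x) v'(x) dx = ∫_0^1/2 f v dx − 2·v(1/2) + 2·v(0) for all v ∈ V (Neumann data are natural BCs: they enter the RHS as boundary terms).
Substituting f(x) = 2*cos(6*π*x), the right-hand side is ∫_0^1/2 (2*cos(6*π*x)) v dx − 2·v(1/2) + 2·v(0).
Compatibility check (pure Neumann): taking v ≡ 1 ∈ V gives 0 = ∫_0^1/2 f dx + (-2) − (-2), i.e. ∫_0^1/2 f dx must equal u'(0) − u'(1/2) = 0. Indeed ∫_0^1/2 (2*cos(6*π*x)) dx = 0, so the data are compatible. The solution is then unique only up to an additive constant (fix it e.g. by requiring ∫_0^1/2 u dx = 0).


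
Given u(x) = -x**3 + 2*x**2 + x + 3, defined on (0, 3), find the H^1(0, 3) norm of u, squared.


||u||_{H^1}^2 = 9417/70

The H^1 norm (squared) on an interval (0, L) is
  ||u||_{H^1}^2 = ∫_0^L u(x)^2 dx + ∫_0^L u'(x)^2 dx.
Compute u'(x) = -3*x**2 + 4*x + 1.
Then u(x)^2 = x**6 - 4*x**5 + 2*x**4 - 2*x**3 + 13*x**2 + 6*x + 9 and u'(x)^2 = 9*x**4 - 24*x**3 + 10*x**2 + 8*x + 1.
Integrate each monomial from 0 to 3 using ∫_0^3 c·x^n dx = c·3^(n+1)/(n+1):
  ∫_0^3 u(x)^2 dx = ∫_0^3 (x^6 - 4*x^5 + 2*x^4 - 2*x^3 + 13*x^2 + 6*x + 9) dx. Term by term:
    ∫_0^3 x^6 dx = 2187/7;  ∫_0^3 -4*x^5 dx = -486;  ∫_0^3 2*x^4 dx = 486/5;
    ∫_0^3 -2*x^3 dx = -81/2;  ∫_0^3 13*x^2 dx = 117;  ∫_0^3 6*x dx = 27;
    ∫_0^3 9 dx = 27.
  Sum: 2187/7 − 486 + 486/5 − 81/2 + 117 + 27 + 27 = 3789/70.
  ∫_0^3 u'(x)^2 dx = ∫_0^3 (9*x^4 - 24*x^3 + 10*x^2 + 8*x + 1) dx. Term by term:
    ∫_0^3 9*x^4 dx = 2187/5;  ∫_0^3 -24*x^3 dx = -486;  ∫_0^3 10*x^2 dx = 90;
    ∫_0^3 8*x dx = 36;  ∫_0^3 1 dx = 3.
  Sum: 2187/5 − 486 + 90 + 36 + 3 = 402/5.
Adding: ||u||_{H^1}^2 = 3789/70 + 402/5 = 9417/70.


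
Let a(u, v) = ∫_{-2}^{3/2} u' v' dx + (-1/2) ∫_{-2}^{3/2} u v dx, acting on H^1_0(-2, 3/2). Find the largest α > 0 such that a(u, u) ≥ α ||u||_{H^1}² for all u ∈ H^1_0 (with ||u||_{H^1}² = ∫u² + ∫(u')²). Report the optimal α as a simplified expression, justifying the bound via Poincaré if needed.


α = (-49 + 8*π^2)/(2*(4*π^2 + 49))

Coercivity of a(·,·) on H^1_0(-2, 3/2) means a(u, u) ≥ α ||u||_{H^1}² for every u ∈ H^1_0.
The interval has length L = 7/2, and Poincaré/coercivity depend only on L. Here a(u, u) = ∫(u')² + (-1/2)·∫u².
Here c = -1/2 < 0 with |c| < (π/L)² = 4*π^2/49, so coercivity still holds. The condition a(u,u) ≥ α||u||_{H^1}² reads (1−α)∫(u')² ≥ (α−c)∫u². Any admissible α is ≤ 1 (rapidly oscillating u have ∫u²/∫(u')² → 0), and α = 1 would force 0 ≥ (1−c)∫u², impossible since c < 1; so 1−α > 0. By the sharp Poincaré inequality on H^1_0 of an interval of length L, ∫(u')² ≥ (π/L)²∫u² with equality for the first sine mode sin(π(x−x₀)/L) (x₀ the left endpoint), so the inequality holds for all u iff (1−α)(π/L)² ≥ α − c, i.e. α ≤ ((π/L)² + c)/((π/L)² + 1) = (1 + c(L/π)²)/(1 + (L/π)²). (Direct route, valid since c ≤ 0: Poincaré gives c∫u² ≥ c(L/π)²∫(u')², so a(u,u) ≥ (1 + c(L/π)²)∫(u')², while ||u||_{H^1}² ≤ (1 + (L/π)²)∫(u')²; dividing yields the same α.) With (π/L)² = 4*π^2/49 and c = -1/2, the largest admissible constant is α = ((π/L)² + c)/((π/L)² + 1).
Simplifying, α = (-49 + 8*π^2)/(2*(4*π^2 + 49)).


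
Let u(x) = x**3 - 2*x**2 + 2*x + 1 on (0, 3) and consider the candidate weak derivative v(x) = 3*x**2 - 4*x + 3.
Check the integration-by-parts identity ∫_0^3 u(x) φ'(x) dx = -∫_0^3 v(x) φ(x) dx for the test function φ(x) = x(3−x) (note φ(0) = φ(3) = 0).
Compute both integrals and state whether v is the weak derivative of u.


LHS = -369/20, RHS = -459/20. No, v is not the weak derivative of u.

u(x) = x**3 - 2*x**2 + 2*x + 1, classical derivative u'(x) = 3*x**2 - 4*x + 2.
φ(x) = x(3−x), so φ'(x) = 3 - 2*x.
Note φ(0) = φ(3) = 0, so the boundary term u·φ vanishes.
LHS = ∫_0^3 u(x) φ'(x) dx = ∫_0^3 (-2*x^4 + 7*x^3 - 10*x^2 + 4*x + 3) dx. Term by term:
  ∫_0^3 -2*x^4 dx = -486/5;  ∫_0^3 7*x^3 dx = 567/4;  ∫_0^3 -10*x^2 dx = -90;
  ∫_0^3 4*x dx = 18;  ∫_0^3 3 dx = 9.
Sum: -486/5 + 567/4 − 90 + 18 + 9 = -369/20.
So LHS = -369/20.
∫_0^3 v(x) φ(x) dx = ∫_0^3 (-3*x^4 + 13*x^3 - 15*x^2 + 9*x) dx. Term by term:
  ∫_0^3 -3*x^4 dx = -729/5;  ∫_0^3 13*x^3 dx = 1053/4;  ∫_0^3 -15*x^2 dx = -135;
  ∫_0^3 9*x dx = 81/2.
Sum: -729/5 + 1053/4 − 135 + 81/2 = 459/20.
So RHS = -∫_0^3 v(x) φ(x) dx = -459/20.
LHS − RHS = 9/2 ≠ 0, so the identity fails.
(For a valid weak derivative the identity must hold for EVERY test function, in particular this one. The failure shows v is NOT the weak derivative of u.)
Correct weak derivative would be u'(x) = 3*x**2 - 4*x + 2.


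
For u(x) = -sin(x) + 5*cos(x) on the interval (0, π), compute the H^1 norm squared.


||u||_{H^1(0,π)}^2 = 26*π

u'(x) = -5*sin(x) - cos(x).
Expand u² and (u')² and integrate term by term on (0, π), using: for integers n ≥ 1, ∫_0^π sin²(nx) dx = ∫_0^π cos²(nx) dx = π/2; for n ≠ n', ∫_0^π sin(nx)sin(n'x) dx = ∫_0^π cos(nx)cos(n'x) dx = 0; and by product-to-sum, ∫_0^π sin(nx)cos(n'x) dx = ½∫_0^π [sin((n+n')x) + sin((n−n')x)] dx, which is 0 when n+n' is even and 2n/(n²−n'²) when n+n' is odd (it need not vanish on (0, π)).
  u² squared terms: (-1)²·∫sin(x)² dx = 1·π/2 = π/2;  (5)²·∫cos(x)² dx = 25·π/2 = 25*π/2.
  u² cross terms: 2·(-1)·(5)·∫sin(x)·cos(x) dx = -10·(0) = 0.
  So ∫_0^π u² dx = π/2 + 25*π/2 + 0 = 13*π.
  (u')² squared terms: (-1)²·∫cos(x)² dx = 1·π/2 = π/2;  (-5)²·∫sin(x)² dx = 25·π/2 = 25*π/2.
  (u')² cross terms: 2·(-1)·(-5)·∫cos(x)·sin(x) dx = 10·(0) = 0.
  So ∫_0^π (u')² dx = π/2 + 25*π/2 + 0 = 13*π.
||u||_{H^1}^2 = (13*π) + (13*π) = 26*π.


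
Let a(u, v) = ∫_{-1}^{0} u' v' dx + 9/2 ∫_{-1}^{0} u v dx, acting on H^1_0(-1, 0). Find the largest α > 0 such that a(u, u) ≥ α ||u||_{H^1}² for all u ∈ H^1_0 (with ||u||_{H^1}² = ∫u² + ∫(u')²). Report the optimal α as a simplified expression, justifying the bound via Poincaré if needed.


α = 1

Coercivity of a(·,·) on H^1_0(-1, 0) means a(u, u) ≥ α ||u||_{H^1}² for every u ∈ H^1_0.
The interval has length L = 1, and Poincaré/coercivity depend only on L. Here a(u, u) = ∫(u')² + (9/2)·∫u².
Here c = 9/2 ≥ 1, so a(u,u) = ∫(u')² + c∫u² ≥ ∫(u')² + ∫u² = ||u||_{H^1}², i.e. α = 1 works. No larger α is possible: a(u,u) ≥ α||u||_{H^1}² means (1−α)∫(u')² ≥ (α−c)∫u², and for the modes u_n = sin(nπ(x−x₀)/L) (x₀ the left endpoint) one has ∫u_n²/∫(u_n')² = (L/(nπ))² → 0, so a(u_n,u_n)/||u_n||_{H^1}² → 1. Hence the optimal constant is α = 1.
Therefore α = 1.


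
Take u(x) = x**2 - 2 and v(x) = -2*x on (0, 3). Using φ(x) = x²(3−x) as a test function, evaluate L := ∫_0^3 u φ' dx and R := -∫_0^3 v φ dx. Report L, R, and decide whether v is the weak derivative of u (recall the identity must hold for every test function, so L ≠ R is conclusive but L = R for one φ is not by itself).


LHS = -243/10, RHS = 243/10. No, v is not the weak derivative of u.

u(x) = x**2 - 2, classical derivative u'(x) = 2*x.
φ(x) = x²(3−x), so φ'(x) = 3*x*(2 - x).
Note φ(0) = φ(3) = 0, so the boundary term u·φ vanishes.
LHS = ∫_0^3 u(x) φ'(x) dx = ∫_0^3 (-3*x^4 + 6*x^3 + 6*x^2 - 12*x) dx. Term by term:
  ∫_0^3 -3*x^4 dx = -729/5;  ∫_0^3 6*x^3 dx = 243/2;  ∫_0^3 6*x^2 dx = 54;
  ∫_0^3 -12*x dx = -54.
Sum: -729/5 + 243/2 + 54 − 54 = -243/10.
So LHS = -243/10.
∫_0^3 v(x) φ(x) dx = ∫_0^3 (2*x^4 - 6*x^3) dx. Term by term:
  ∫_0^3 2*x^4 dx = 486/5;  ∫_0^3 -6*x^3 dx = -243/2.
Sum: 486/5 − 243/2 = -243/10.
So RHS = -∫_0^3 v(x) φ(x) dx = 243/10.
LHS − RHS = -243/5 ≠ 0, so the identity fails.
(For a valid weak derivative the identity must hold for EVERY test function, in particular this one. The failure shows v is NOT the weak derivative of u.)
Correct weak derivative would be u'(x) = 2*x.


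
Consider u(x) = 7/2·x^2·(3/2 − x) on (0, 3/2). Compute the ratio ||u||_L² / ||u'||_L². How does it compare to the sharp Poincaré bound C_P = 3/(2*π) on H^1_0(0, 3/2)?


||u||_L² / ||u'||_L² = 3*sqrt(14)/28 < C_P = 3/(2*π).

u(x) = 7/2·x^2·(3/2 − x), so u'(x) = 21*x*(1 - x)/2.
u(x) = 7/2·x^2·(3/2 − x) vanishes at x = 0 and x = 3/2, so u ∈ H^1_0(0, 3/2). Differentiate via the product rule and integrate the resulting polynomials term by term.
  ∫_0^3/2 u² dx = ∫_0^3/2 (49*x^6/4 - 147*x^5/4 + 441*x^4/16) dx. Term by term:
    ∫_0^3/2 49*x^6/4 dx = 15309/512;  ∫_0^3/2 -147*x^5/4 dx = -35721/512;  ∫_0^3/2 441*x^4/16 dx = 107163/2560.
  Sum: 15309/512 − 35721/512 + 107163/2560 = 5103/2560.
  ∫_0^3/2 (u')² dx = ∫_0^3/2 (441*x^4/4 - 441*x^3/2 + 441*x^2/4) dx. Term by term:
    ∫_0^3/2 441*x^4/4 dx = 107163/640;  ∫_0^3/2 -441*x^3/2 dx = -35721/128;  ∫_0^3/2 441*x^2/4 dx = 3969/32.
  Sum: 107163/640 − 35721/128 + 3969/32 = 3969/320.
∫_0^3/2 u² dx = 5103/2560, so ||u||_L² = 27*sqrt(70)/160.
∫_0^3/2 (u')² dx = 3969/320, so ||u'||_L² = 63*sqrt(5)/40.
Ratio ||u||_L² / ||u'||_L² = 3*sqrt(14)/28.
Sharp Poincaré constant on H^1_0(0, 3/2) is C_P = L/π = 3/(2*π), achieved by sin(2*π/3·x).
A polynomial bump cannot attain the sharp Poincaré constant (only the first sine eigenfunction does), so the ratio is strictly less than C_P, consistent with ||u||_L² ≤ C_P ||u'||_L².


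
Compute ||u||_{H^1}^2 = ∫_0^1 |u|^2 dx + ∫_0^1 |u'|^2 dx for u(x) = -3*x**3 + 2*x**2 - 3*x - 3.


||u||_{H^1}^2 = 8551/210

The H^1 norm (squared) on an interval (0, L) is
  ||u||_{H^1}^2 = ∫_0^L u(x)^2 dx + ∫_0^L u'(x)^2 dx.
Compute u'(x) = -9*x**2 + 4*x - 3.
Then u(x)^2 = 9*x**6 - 12*x**5 + 22*x**4 + 6*x**3 - 3*x**2 + 18*x + 9 and u'(x)^2 = 81*x**4 - 72*x**3 + 70*x**2 - 24*x + 9.
Integrate each monomial from 0 to 1 using ∫_0^1 c·x^n dx = c·1^(n+1)/(n+1):
  ∫_0^1 u(x)^2 dx = ∫_0^1 (9*x^6 - 12*x^5 + 22*x^4 + 6*x^3 - 3*x^2 + 18*x + 9) dx. Term by term:
    ∫_0^1 9*x^6 dx = 9/7;  ∫_0^1 -12*x^5 dx = -2;  ∫_0^1 22*x^4 dx = 22/5;
    ∫_0^1 6*x^3 dx = 3/2;  ∫_0^1 -3*x^2 dx = -1;  ∫_0^1 18*x dx = 9;
    ∫_0^1 9 dx = 9.
  Sum: 9/7 − 2 + 22/5 + 3/2 − 1 + 9 + 9 = 1553/70.
  ∫_0^1 u'(x)^2 dx = ∫_0^1 (81*x^4 - 72*x^3 + 70*x^2 - 24*x + 9) dx. Term by term:
    ∫_0^1 81*x^4 dx = 81/5;  ∫_0^1 -72*x^3 dx = -18;  ∫_0^1 70*x^2 dx = 70/3;
    ∫_0^1 -24*x dx = -12;  ∫_0^1 9 dx = 9.
  Sum: 81/5 − 18 + 70/3 − 12 + 9 = 278/15.
Adding: ||u||_{H^1}^2 = 1553/70 + 278/15 = 8551/210.


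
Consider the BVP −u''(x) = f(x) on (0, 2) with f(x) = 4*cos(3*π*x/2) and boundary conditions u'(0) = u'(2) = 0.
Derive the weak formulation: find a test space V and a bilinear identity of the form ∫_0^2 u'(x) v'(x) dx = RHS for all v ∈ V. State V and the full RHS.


V = H^1(0, 2) (no boundary constraint on v; u is determined up to an additive constant); weak form: ∫_0^2 u'v' dx = ∫_0^2 (4*cos(3*π*x/2)) v dx for all v ∈ V.

Multiply both sides by a test function v and integrate from 0 to 2:
  ∫_0^2 −u''(x) v(x) dx = ∫_0^2 f(x) v(x) dx.
Integrate the LHS by parts once:
  ∫_0^2 −u'' v dx = −[u'(x) v(x)]_0^2 + ∫_0^2 u'(x) v'(x) dx.
Thus ∫_0^2 u'(x) v'(x) dx = ∫_0^2 f(x) v(x) dx + [u'(x) v(x)]_0^2.
Choose V so that boundary terms are either known or forced to vanish.
u has homogeneous Neumann: u'(0) = u'(2) = 0. So [u' v]_0^2 = 0·v(2) − 0·v(0) = 0 for any v; take V = H^1(0, 2).
Weak formulation: find u (satisfying any essential BC) such that ∫_0^2 u'(x) v'(x) dx = ∫_0^2 f v dx for all v ∈ V (homogeneous Neumann, so boundary terms vanish).
Substituting f(x) = 4*cos(3*π*x/2), the right-hand side is ∫_0^2 (4*cos(3*π*x/2)) v dx.
Compatibility check (pure Neumann): taking v ≡ 1 ∈ V gives 0 = ∫_0^2 f dx + (0) − (0), i.e. ∫_0^2 f dx must equal u'(0) − u'(2) = 0. Indeed ∫_0^2 (4*cos(3*π*x/2)) dx = 0, so the data are compatible. The solution is then unique only up to an additive constant (fix it e.g. by requiring ∫_0^2 u dx = 0).


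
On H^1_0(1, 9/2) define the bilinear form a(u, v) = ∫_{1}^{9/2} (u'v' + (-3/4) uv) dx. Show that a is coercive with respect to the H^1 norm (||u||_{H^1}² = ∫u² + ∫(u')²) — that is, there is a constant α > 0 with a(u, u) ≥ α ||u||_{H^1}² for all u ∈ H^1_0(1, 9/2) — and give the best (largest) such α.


α = (-147 + 16*π^2)/(4*(4*π^2 + 49))

Coercivity of a(·,·) on H^1_0(1, 9/2) means a(u, u) ≥ α ||u||_{H^1}² for every u ∈ H^1_0.
The interval has length L = 7/2, and Poincaré/coercivity depend only on L. Here a(u, u) = ∫(u')² + (-3/4)·∫u².
Here c = -3/4 < 0 with |c| < (π/L)² = 4*π^2/49, so coercivity still holds. The condition a(u,u) ≥ α||u||_{H^1}² reads (1−α)∫(u')² ≥ (α−c)∫u². Any admissible α is ≤ 1 (rapidly oscillating u have ∫u²/∫(u')² → 0), and α = 1 would force 0 ≥ (1−c)∫u², impossible since c < 1; so 1−α > 0. By the sharp Poincaré inequality on H^1_0 of an interval of length L, ∫(u')² ≥ (π/L)²∫u² with equality for the first sine mode sin(π(x−x₀)/L) (x₀ the left endpoint), so the inequality holds for all u iff (1−α)(π/L)² ≥ α − c, i.e. α ≤ ((π/L)² + c)/((π/L)² + 1) = (1 + c(L/π)²)/(1 + (L/π)²). (Direct route, valid since c ≤ 0: Poincaré gives c∫u² ≥ c(L/π)²∫(u')², so a(u,u) ≥ (1 + c(L/π)²)∫(u')², while ||u||_{H^1}² ≤ (1 + (L/π)²)∫(u')²; dividing yields the same α.) With (π/L)² = 4*π^2/49 and c = -3/4, the largest admissible constant is α = ((π/L)² + c)/((π/L)² + 1).
Simplifying, α = (-147 + 16*π^2)/(4*(4*π^2 + 49)).


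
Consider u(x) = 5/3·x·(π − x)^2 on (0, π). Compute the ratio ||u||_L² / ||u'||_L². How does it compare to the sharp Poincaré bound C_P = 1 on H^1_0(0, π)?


||u||_L² / ||u'||_L² = sqrt(14)*π/14 < C_P = 1.

u(x) = 5/3·x·(π − x)^2, so u'(x) = 5*(x - π)*(3*x - π)/3.
u(x) = 5/3·x·(π − x)^2 vanishes at x = 0 and x = π, so u ∈ H^1_0(0, π). Differentiate via the product rule and integrate the resulting polynomials term by term.
  ∫_0^π u² dx = ∫_0^π (25*x^6/9 - 100*π*x^5/9 + 50*π^2*x^4/3 - 100*π^3*x^3/9 + 25*π^4*x^2/9) dx. Term by term:
    ∫_0^π 25*x^6/9 dx = 25*π^7/63;  ∫_0^π -100*π*x^5/9 dx = -50*π^7/27;  ∫_0^π 50*π^2*x^4/3 dx = 10*π^7/3;
    ∫_0^π -100*π^3*x^3/9 dx = -25*π^7/9;  ∫_0^π 25*π^4*x^2/9 dx = 25*π^7/27.
  Sum: 25*π^7/63 − 50*π^7/27 + 10*π^7/3 − 25*π^7/9 + 25*π^7/27 = 5*π^7/189.
  ∫_0^π (u')² dx = ∫_0^π (25*x^4 - 200*π*x^3/3 + 550*π^2*x^2/9 - 200*π^3*x/9 + 25*π^4/9) dx. Term by term:
    ∫_0^π 25*x^4 dx = 5*π^5;  ∫_0^π -200*π*x^3/3 dx = -50*π^5/3;  ∫_0^π 550*π^2*x^2/9 dx = 550*π^5/27;
    ∫_0^π -200*π^3*x/9 dx = -100*π^5/9;  ∫_0^π 25*π^4/9 dx = 25*π^5/9.
  Sum: 5*π^5 − 50*π^5/3 + 550*π^5/27 − 100*π^5/9 + 25*π^5/9 = 10*π^5/27.
∫_0^π u² dx = 5*π^7/189, so ||u||_L² = sqrt(105)*π^(7/2)/63.
∫_0^π (u')² dx = 10*π^5/27, so ||u'||_L² = sqrt(30)*π^(5/2)/9.
Ratio ||u||_L² / ||u'||_L² = sqrt(14)*π/14.
Sharp Poincaré constant on H^1_0(0, π) is C_P = L/π = 1, achieved by sin(x).
A polynomial bump cannot attain the sharp Poincaré constant (only the first sine eigenfunction does), so the ratio is strictly less than C_P, consistent with ||u||_L² ≤ C_P ||u'||_L².


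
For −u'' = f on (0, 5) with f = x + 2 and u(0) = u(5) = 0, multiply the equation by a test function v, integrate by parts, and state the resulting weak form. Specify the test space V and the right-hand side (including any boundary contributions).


V = H^1_0(0, 5) (so v(0) = v(5) = 0); weak form: ∫_0^5 u'v' dx = ∫_0^5 (x + 2) v dx for all v ∈ V.

Multiply both sides by a test function v and integrate from 0 to 5:
  ∫_0^5 −u''(x) v(x) dx = ∫_0^5 f(x) v(x) dx.
Integrate the LHS by parts once:
  ∫_0^5 −u'' v dx = −[u'(x) v(x)]_0^5 + ∫_0^5 u'(x) v'(x) dx.
Thus ∫_0^5 u'(x) v'(x) dx = ∫_0^5 f(x) v(x) dx + [u'(x) v(x)]_0^5.
Choose V so that boundary terms are either known or forced to vanish.
u is Dirichlet: u(0) = u(5) = 0. Let V = H^1_0(0, 5); then v(0) = v(5) = 0, and [u' v]_0^5 = 0.
Weak formulation: find u (satisfying any essential BC) such that ∫_0^5 u'(x) v'(x) dx = ∫_0^5 f v dx for all v ∈ V.
Substituting f(x) = x + 2, the right-hand side is ∫_0^5 (x + 2) v dx.


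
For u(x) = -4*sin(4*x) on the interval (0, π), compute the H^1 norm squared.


||u||_{H^1(0,π)}^2 = 136*π

u'(x) = -16*cos(4*x).
Expand u² and (u')² and integrate term by term on (0, π), using: for integers n ≥ 1, ∫_0^π sin²(nx) dx = ∫_0^π cos²(nx) dx = π/2; for n ≠ n', ∫_0^π sin(nx)sin(n'x) dx = ∫_0^π cos(nx)cos(n'x) dx = 0; and by product-to-sum, ∫_0^π sin(nx)cos(n'x) dx = ½∫_0^π [sin((n+n')x) + sin((n−n')x)] dx, which is 0 when n+n' is even and 2n/(n²−n'²) when n+n' is odd (it need not vanish on (0, π)).
  u² squared terms: (-4)²·∫sin(4x)² dx = 16·π/2 = 8*π.
  So ∫_0^π u² dx = 8*π.
  (u')² squared terms: (-16)²·∫cos(4x)² dx = 256·π/2 = 128*π.
  So ∫_0^π (u')² dx = 128*π.
||u||_{H^1}^2 = (8*π) + (128*π) = 136*π.


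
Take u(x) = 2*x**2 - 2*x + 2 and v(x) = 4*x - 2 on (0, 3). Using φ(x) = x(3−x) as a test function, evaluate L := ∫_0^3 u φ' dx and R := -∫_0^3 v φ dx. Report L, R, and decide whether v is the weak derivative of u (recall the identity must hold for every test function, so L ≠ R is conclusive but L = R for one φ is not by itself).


LHS = -18, RHS = -18. Yes, v = u' weakly.

u(x) = 2*x**2 - 2*x + 2, classical derivative u'(x) = 4*x - 2.
φ(x) = x(3−x), so φ'(x) = 3 - 2*x.
Note φ(0) = φ(3) = 0, so the boundary term u·φ vanishes.
LHS = ∫_0^3 u(x) φ'(x) dx = ∫_0^3 (-4*x^3 + 10*x^2 - 10*x + 6) dx. Term by term:
  ∫_0^3 -4*x^3 dx = -81;  ∫_0^3 10*x^2 dx = 90;  ∫_0^3 -10*x dx = -45;
  ∫_0^3 6 dx = 18.
Sum: -81 + 90 − 45 + 18 = -18.
So LHS = -18.
∫_0^3 v(x) φ(x) dx = ∫_0^3 (-4*x^3 + 14*x^2 - 6*x) dx. Term by term:
  ∫_0^3 -4*x^3 dx = -81;  ∫_0^3 14*x^2 dx = 126;  ∫_0^3 -6*x dx = -27.
Sum: -81 + 126 − 27 = 18.
So RHS = -∫_0^3 v(x) φ(x) dx = -18.
LHS = RHS, so the identity holds for this test φ.
Moreover u is smooth here and v(x) = u'(x) = 4*x - 2 pointwise, so the identity holds for every test function. Hence v is the weak derivative of u.


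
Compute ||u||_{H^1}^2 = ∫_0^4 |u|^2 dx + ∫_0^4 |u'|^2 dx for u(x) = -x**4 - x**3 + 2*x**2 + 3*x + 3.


||u||_{H^1}^2 = 24340808/315

The H^1 norm (squared) on an interval (0, L) is
  ||u||_{H^1}^2 = ∫_0^L u(x)^2 dx + ∫_0^L u'(x)^2 dx.
Compute u'(x) = -4*x**3 - 3*x**2 + 4*x + 3.
Then u(x)^2 = x**8 + 2*x**7 - 3*x**6 - 10*x**5 - 8*x**4 + 6*x**3 + 21*x**2 + 18*x + 9 and u'(x)^2 = 16*x**6 + 24*x**5 - 23*x**4 - 48*x**3 - 2*x**2 + 24*x + 9.
Integrate each monomial from 0 to 4 using ∫_0^4 c·x^n dx = c·4^(n+1)/(n+1):
  ∫_0^4 u(x)^2 dx = ∫_0^4 (x^8 + 2*x^7 - 3*x^6 - 10*x^5 - 8*x^4 + 6*x^3 + 21*x^2 + 18*x + 9) dx. Term by term:
    ∫_0^4 x^8 dx = 262144/9;  ∫_0^4 2*x^7 dx = 16384;  ∫_0^4 -3*x^6 dx = -49152/7;
    ∫_0^4 -10*x^5 dx = -20480/3;  ∫_0^4 -8*x^4 dx = -8192/5;  ∫_0^4 6*x^3 dx = 384;
    ∫_0^4 21*x^2 dx = 448;  ∫_0^4 18*x dx = 144;  ∫_0^4 9 dx = 36.
  Sum: 262144/9 + 16384 − 49152/7 − 20480/3 − 8192/5 + 384 + 448 + 144 + 36 = 9776444/315.
  ∫_0^4 u'(x)^2 dx = ∫_0^4 (16*x^6 + 24*x^5 - 23*x^4 - 48*x^3 - 2*x^2 + 24*x + 9) dx. Term by term:
    ∫_0^4 16*x^6 dx = 262144/7;  ∫_0^4 24*x^5 dx = 16384;  ∫_0^4 -23*x^4 dx = -23552/5;
    ∫_0^4 -48*x^3 dx = -3072;  ∫_0^4 -2*x^2 dx = -128/3;  ∫_0^4 24*x dx = 192;
    ∫_0^4 9 dx = 36.
  Sum: 262144/7 + 16384 − 23552/5 − 3072 − 128/3 + 192 + 36 = 4854788/105.
Adding: ||u||_{H^1}^2 = 9776444/315 + 4854788/105 = 24340808/315.


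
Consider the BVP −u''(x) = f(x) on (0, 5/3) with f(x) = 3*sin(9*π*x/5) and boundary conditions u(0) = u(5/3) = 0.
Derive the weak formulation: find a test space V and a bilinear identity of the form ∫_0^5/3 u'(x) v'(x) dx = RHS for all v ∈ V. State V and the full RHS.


V = H^1_0(0, 5/3) (so v(0) = v(5/3) = 0); weak form: ∫_0^5/3 u'v' dx = ∫_0^5/3 (3*sin(9*π*x/5)) v dx for all v ∈ V.

Multiply both sides by a test function v and integrate from 0 to 5/3:
  ∫_0^5/3 −u''(x) v(x) dx = ∫_0^5/3 f(x) v(x) dx.
Integrate the LHS by parts once:
  ∫_0^5/3 −u'' v dx = −[u'(x) v(x)]_0^5/3 + ∫_0^5/3 u'(x) v'(x) dx.
Thus ∫_0^5/3 u'(x) v'(x) dx = ∫_0^5/3 f(x) v(x) dx + [u'(x) v(x)]_0^5/3.
Choose V so that boundary terms are either known or forced to vanish.
u is Dirichlet: u(0) = u(5/3) = 0. Let V = H^1_0(0, 5/3); then v(0) = v(5/3) = 0, and [u' v]_0^5/3 = 0.
Weak formulation: find u (satisfying any essential BC) such that ∫_0^5/3 u'(x) v'(x) dx = ∫_0^5/3 f v dx for all v ∈ V.
Substituting f(x) = 3*sin(9*π*x/5), the right-hand side is ∫_0^5/3 (3*sin(9*π*x/5)) v dx.


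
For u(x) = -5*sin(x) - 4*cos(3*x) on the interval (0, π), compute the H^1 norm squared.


||u||_{H^1(0,π)}^2 = 105*π

u'(x) = 12*sin(3*x) - 5*cos(x).
Expand u² and (u')² and integrate term by term on (0, π), using: for integers n ≥ 1, ∫_0^π sin²(nx) dx = ∫_0^π cos²(nx) dx = π/2; for n ≠ n', ∫_0^π sin(nx)sin(n'x) dx = ∫_0^π cos(nx)cos(n'x) dx = 0; and by product-to-sum, ∫_0^π sin(nx)cos(n'x) dx = ½∫_0^π [sin((n+n')x) + sin((n−n')x)] dx, which is 0 when n+n' is even and 2n/(n²−n'²) when n+n' is odd (it need not vanish on (0, π)).
  u² squared terms: (-5)²·∫sin(x)² dx = 25·π/2 = 25*π/2;  (-4)²·∫cos(3x)² dx = 16·π/2 = 8*π.
  u² cross terms: 2·(-5)·(-4)·∫sin(x)·cos(3x) dx = 40·(0) = 0.
  So ∫_0^π u² dx = 25*π/2 + 8*π + 0 = 41*π/2.
  (u')² squared terms: (-5)²·∫cos(x)² dx = 25·π/2 = 25*π/2;  (12)²·∫sin(3x)² dx = 144·π/2 = 72*π.
  (u')² cross terms: 2·(-5)·(12)·∫cos(x)·sin(3x) dx = -120·(0) = 0.
  So ∫_0^π (u')² dx = 25*π/2 + 72*π + 0 = 169*π/2.
||u||_{H^1}^2 = (41*π/2) + (169*π/2) = 105*π.


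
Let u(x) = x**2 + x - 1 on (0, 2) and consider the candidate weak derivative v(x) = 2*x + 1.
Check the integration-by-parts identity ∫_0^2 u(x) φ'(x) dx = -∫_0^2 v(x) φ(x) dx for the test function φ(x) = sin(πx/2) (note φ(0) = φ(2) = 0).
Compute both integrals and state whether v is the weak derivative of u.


LHS = -12/π, RHS = -12/π. Yes, v = u' weakly.

u(x) = x**2 + x - 1, classical derivative u'(x) = 2*x + 1.
φ(x) = sin(πx/2), so φ'(x) = π*cos(π*x/2)/2.
Note φ(0) = φ(2) = 0, so the boundary term u·φ vanishes.
LHS = ∫_0^2 u(x) φ'(x) dx = ∫_0^2 (π*x^2*cos(π*x/2)/2 + π*x*cos(π*x/2)/2 - π*cos(π*x/2)/2) dx. Term by term:
  ∫_0^2 -π*cos(π*x/2)/2 dx = 0;  ∫_0^2 π*x*cos(π*x/2)/2 dx = -4/π;  ∫_0^2 π*x^2*cos(π*x/2)/2 dx = -8/π.
Sum: 0 − 4/π − 8/π = -12/π.
So LHS = -12/π.
∫_0^2 v(x) φ(x) dx = ∫_0^2 (2*x*sin(π*x/2) + sin(π*x/2)) dx. Term by term:
  ∫_0^2 2*x*sin(π*x/2) dx = 8/π;  ∫_0^2 sin(π*x/2) dx = 4/π.
Sum: 8/π + 4/π = 12/π.
So RHS = -∫_0^2 v(x) φ(x) dx = -12/π.
LHS = RHS, so the identity holds for this test φ.
Moreover u is smooth here and v(x) = u'(x) = 2*x + 1 pointwise, so the identity holds for every test function. Hence v is the weak derivative of u.


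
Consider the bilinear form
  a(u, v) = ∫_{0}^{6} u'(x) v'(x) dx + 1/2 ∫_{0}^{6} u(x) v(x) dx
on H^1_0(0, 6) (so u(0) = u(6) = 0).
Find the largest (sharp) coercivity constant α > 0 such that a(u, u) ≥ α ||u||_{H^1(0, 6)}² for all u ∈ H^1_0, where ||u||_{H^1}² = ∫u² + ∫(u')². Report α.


α = (π^2 + 18)/(π^2 + 36)

Coercivity of a(·,·) on H^1_0(0, 6) means a(u, u) ≥ α ||u||_{H^1}² for every u ∈ H^1_0.
The interval has length L = 6, and Poincaré/coercivity depend only on L. Here a(u, u) = ∫(u')² + (1/2)·∫u².
Here 0 < c = 1/2 < 1. The condition a(u,u) ≥ α||u||_{H^1}² reads (1−α)∫(u')² ≥ (α−c)∫u². Any admissible α is ≤ 1 (rapidly oscillating u have ∫u²/∫(u')² → 0), and α = 1 would force 0 ≥ (1−c)∫u², impossible since c < 1; so 1−α > 0. By the sharp Poincaré inequality on H^1_0 of an interval of length L, ∫(u')² ≥ (π/L)²∫u² with equality for the first sine mode sin(π(x−x₀)/L) (x₀ the left endpoint), so the inequality holds for all u iff (1−α)(π/L)² ≥ α − c, i.e. α ≤ ((π/L)² + c)/((π/L)² + 1) = (1 + c(L/π)²)/(1 + (L/π)²). With (π/L)² = π^2/36 and c = 1/2, the largest admissible constant is α = ((π/L)² + c)/((π/L)² + 1).
Simplifying, α = (π^2 + 18)/(π^2 + 36).
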